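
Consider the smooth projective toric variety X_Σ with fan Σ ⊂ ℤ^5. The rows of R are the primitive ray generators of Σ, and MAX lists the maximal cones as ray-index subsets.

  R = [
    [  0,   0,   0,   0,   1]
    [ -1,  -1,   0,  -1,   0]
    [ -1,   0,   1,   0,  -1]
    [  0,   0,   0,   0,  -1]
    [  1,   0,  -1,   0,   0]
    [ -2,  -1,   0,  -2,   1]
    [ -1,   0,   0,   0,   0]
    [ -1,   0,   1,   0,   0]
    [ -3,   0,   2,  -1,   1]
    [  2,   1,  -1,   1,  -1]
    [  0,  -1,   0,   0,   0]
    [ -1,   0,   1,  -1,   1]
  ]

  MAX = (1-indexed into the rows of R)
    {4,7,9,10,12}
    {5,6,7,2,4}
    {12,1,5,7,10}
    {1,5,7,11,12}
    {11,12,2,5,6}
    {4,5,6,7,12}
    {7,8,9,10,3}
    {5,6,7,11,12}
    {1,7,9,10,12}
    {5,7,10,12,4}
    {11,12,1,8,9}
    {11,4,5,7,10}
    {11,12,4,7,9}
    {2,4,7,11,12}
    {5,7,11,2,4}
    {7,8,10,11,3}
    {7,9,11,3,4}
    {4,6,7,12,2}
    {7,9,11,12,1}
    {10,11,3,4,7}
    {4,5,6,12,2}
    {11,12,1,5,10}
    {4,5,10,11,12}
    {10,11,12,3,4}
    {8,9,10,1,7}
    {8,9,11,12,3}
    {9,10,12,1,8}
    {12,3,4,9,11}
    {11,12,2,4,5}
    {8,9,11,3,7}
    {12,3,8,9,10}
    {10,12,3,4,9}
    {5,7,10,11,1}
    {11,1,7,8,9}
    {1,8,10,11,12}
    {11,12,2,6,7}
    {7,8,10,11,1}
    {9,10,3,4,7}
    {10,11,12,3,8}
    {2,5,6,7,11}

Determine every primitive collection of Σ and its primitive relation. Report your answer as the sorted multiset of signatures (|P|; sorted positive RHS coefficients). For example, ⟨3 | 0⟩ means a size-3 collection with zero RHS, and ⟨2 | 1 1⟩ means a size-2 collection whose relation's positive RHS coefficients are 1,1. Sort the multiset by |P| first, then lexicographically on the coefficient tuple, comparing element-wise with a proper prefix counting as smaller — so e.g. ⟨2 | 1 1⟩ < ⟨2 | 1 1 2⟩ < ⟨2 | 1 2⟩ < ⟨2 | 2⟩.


23 collections generate NE(X_Σ); each relation:

  P={1,4}:  v_{1} + v_{4} = 0  →  sig = ⟨2 | 0⟩
  P={5,8}:  v_{5} + v_{8} = 0  →  sig = ⟨2 | 0⟩
  P={1,3}:  v_{1} + v_{3} = v_{8}  →  sig = ⟨2 | 1⟩
  P={3,5}:  v_{3} + v_{5} = v_{4}  →  sig = ⟨2 | 1⟩
  P={4,8}:  v_{4} + v_{8} = v_{3}  →  sig = ⟨2 | 1⟩
  P={2,10}:  v_{2} + v_{10} = v_{4} + v_{5}  →  sig = ⟨2 | 1 1⟩
  P={5,9}:  v_{5} + v_{9} = v_{7} + v_{12}  →  sig = ⟨2 | 1 1⟩
  P={6,8}:  v_{6} + v_{8} = v_{2} + v_{7} + v_{12}  →  sig = ⟨2 | 1 1 1⟩
  P={1,2}:  v_{1} + v_{2} = v_{5} + v_{7} + v_{11} + v_{12}  →  sig = ⟨2 | 1 1 1 1⟩
  P={2,8}:  v_{2} + v_{8} = v_{4} + v_{7} + v_{11} + v_{12}  →  sig = ⟨2 | 1 1 1 1⟩
  P={3,6}:  v_{3} + v_{6} = v_{2} + v_{4} + v_{7} + v_{12}  →  sig = ⟨2 | 1 1 1 1⟩
  P={2,3}:  v_{2} + v_{3} = 2·v_{4} + v_{7} + v_{11} + v_{12}  →  sig = ⟨2 | 1 1 1 2⟩
  P={6,10}:  v_{6} + v_{10} = v_{4} + 2·v_{5} + v_{7} + v_{12}  →  sig = ⟨2 | 1 1 1 2⟩
  P={2,9}:  v_{2} + v_{9} = v_{4} + 2·v_{7} + v_{11} + 2·v_{12}  →  sig = ⟨2 | 1 1 2 2⟩
  P={6,9}:  v_{6} + v_{9} = v_{2} + 2·v_{7} + 2·v_{12}  →  sig = ⟨2 | 1 2 2⟩
  P={1,6}:  v_{1} + v_{6} = 2·v_{5} + 2·v_{7} + v_{11} + 2·v_{12}  →  sig = ⟨2 | 1 2 2 2⟩
  P={7,8,12}:  v_{7} + v_{8} + v_{12} = v_{9}  →  sig = ⟨3 | 1⟩
  P={9,10,11}:  v_{9} + v_{10} + v_{11} = v_{8}  →  sig = ⟨3 | 1⟩
  P={3,7,12}:  v_{3} + v_{7} + v_{12} = v_{4} + v_{9}  →  sig = ⟨3 | 1 1⟩
  P={4,6,11}:  v_{4} + v_{6} + v_{11} = 2·v_{2}  →  sig = ⟨3 | 2⟩
  P={7,10,11,12}:  v_{7} + v_{10} + v_{11} + v_{12} = 0  →  sig = ⟨4 | 0⟩
  P={2,5,7,12}:  v_{2} + v_{5} + v_{7} + v_{12} = v_{6}  →  sig = ⟨4 | 1⟩
  P={4,5,7,11,12}:  v_{4} + v_{5} + v_{7} + v_{11} + v_{12} = v_{2}  →  sig = ⟨5 | 1⟩

Hence PRS(X_Σ) =
    |P|=2: 16 collections, coeffs (), (), (1), (1), (1), (1,1), (1,1), (1,1,1), (1,1,1,1), (1,1,1,1), (1,1,1,1), (1,1,1,2), (1,1,1,2), (1,1,2,2), (1,2,2), (1,2,2,2)
    |P|=3: 4 collections, coeffs (1), (1), (1,1), (2)
    |P|=4: 2 collections, coeffs (), (1)
    |P|=5: 1 collection, coeffs (1)


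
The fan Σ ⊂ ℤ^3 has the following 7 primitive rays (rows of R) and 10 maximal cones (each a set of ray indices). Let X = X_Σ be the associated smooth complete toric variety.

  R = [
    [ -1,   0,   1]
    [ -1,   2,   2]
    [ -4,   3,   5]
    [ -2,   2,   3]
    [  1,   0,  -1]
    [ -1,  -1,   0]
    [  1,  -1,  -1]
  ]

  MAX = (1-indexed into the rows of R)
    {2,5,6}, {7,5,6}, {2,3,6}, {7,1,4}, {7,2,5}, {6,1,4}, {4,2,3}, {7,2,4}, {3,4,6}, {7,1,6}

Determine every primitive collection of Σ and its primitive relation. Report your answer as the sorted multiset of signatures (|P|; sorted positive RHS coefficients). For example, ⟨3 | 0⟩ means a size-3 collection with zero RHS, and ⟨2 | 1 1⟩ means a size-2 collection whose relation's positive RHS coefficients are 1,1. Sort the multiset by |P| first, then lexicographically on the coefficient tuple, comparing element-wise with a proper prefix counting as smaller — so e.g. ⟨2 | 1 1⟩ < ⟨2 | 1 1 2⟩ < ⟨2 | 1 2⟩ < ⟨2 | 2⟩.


|primitive collections| = 9. Relations:

  P={1,5}:  v_{1} + v_{5} = 0  so sig = ⟨2 | 0⟩
  P={1,2}:  v_{1} + v_{2} = v_{4}  so sig = ⟨2 | 1⟩
  P={4,5}:  v_{4} + v_{5} = v_{2}  so sig = ⟨2 | 1⟩
  P={3,7}:  v_{3} + v_{7} = v_{1} + v_{4}  so sig = ⟨2 | 1 1⟩
  P={1,3}:  v_{1} + v_{3} = 2·v_{4} + v_{6}  so sig = ⟨2 | 1 2⟩
  P={3,5}:  v_{3} + v_{5} = 2·v_{2} + v_{6}  so sig = ⟨2 | 1 2⟩
  P={2,4,6}:  v_{2} + v_{4} + v_{6} = v_{3}  so sig = ⟨3 | 1⟩
  P={2,6,7}:  v_{2} + v_{6} + v_{7} = v_{1}  so sig = ⟨3 | 1⟩
  P={4,6,7}:  v_{4} + v_{6} + v_{7} = 2·v_{1}  so sig = ⟨3 | 2⟩

so the primitive-relation signature multiset is
[⟨2 | 0⟩, ⟨2 | 1⟩, ⟨2 | 1⟩, ⟨2 | 1 1⟩, ⟨2 | 1 2⟩, ⟨2 | 1 2⟩, ⟨3 | 1⟩, ⟨3 | 1⟩, ⟨3 | 2⟩]


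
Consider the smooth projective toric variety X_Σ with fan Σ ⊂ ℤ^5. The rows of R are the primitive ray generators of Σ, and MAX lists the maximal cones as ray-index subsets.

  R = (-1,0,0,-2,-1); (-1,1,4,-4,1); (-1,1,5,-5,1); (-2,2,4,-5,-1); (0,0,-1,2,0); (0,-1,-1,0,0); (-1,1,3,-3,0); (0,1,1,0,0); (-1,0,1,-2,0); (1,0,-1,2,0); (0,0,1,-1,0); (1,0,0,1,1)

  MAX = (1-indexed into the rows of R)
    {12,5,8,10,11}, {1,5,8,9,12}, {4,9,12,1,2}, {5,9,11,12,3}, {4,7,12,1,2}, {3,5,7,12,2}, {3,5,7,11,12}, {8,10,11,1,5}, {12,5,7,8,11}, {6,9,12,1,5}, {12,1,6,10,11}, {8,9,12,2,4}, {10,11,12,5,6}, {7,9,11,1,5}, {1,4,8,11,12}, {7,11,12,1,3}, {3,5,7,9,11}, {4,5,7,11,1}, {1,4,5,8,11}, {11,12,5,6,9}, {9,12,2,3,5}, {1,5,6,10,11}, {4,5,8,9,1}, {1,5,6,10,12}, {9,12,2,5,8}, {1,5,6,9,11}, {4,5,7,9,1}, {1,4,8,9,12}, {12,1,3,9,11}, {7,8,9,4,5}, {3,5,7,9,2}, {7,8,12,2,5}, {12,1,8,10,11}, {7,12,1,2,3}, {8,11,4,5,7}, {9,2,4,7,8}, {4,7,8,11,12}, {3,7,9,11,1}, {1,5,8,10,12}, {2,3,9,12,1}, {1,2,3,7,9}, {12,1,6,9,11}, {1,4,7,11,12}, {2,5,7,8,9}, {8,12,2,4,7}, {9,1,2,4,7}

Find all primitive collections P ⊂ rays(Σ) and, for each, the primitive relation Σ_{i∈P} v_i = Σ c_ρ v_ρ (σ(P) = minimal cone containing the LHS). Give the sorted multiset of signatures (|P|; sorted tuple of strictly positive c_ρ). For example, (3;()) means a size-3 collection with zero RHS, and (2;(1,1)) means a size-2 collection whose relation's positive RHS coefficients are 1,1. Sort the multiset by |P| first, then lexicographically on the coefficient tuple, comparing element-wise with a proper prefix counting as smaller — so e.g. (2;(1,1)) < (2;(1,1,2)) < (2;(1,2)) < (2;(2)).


|primitive collections| = 24. Relations:

  P={6,8}:  v_{6} + v_{8} = 0  ⟹  sig = (2;())
  P={9,10}:  v_{9} + v_{10} = 0  ⟹  sig = (2;())
  P={2,11}:  v_{2} + v_{11} = v_{3}  ⟹  sig = (2;(1))
  P={2,10}:  v_{2} + v_{10} = v_{7} + v_{12}  ⟹  sig = (2;(1,1))
  P={4,6}:  v_{4} + v_{6} = v_{1} + v_{7}  ⟹  sig = (2;(1,1))
  P={6,7}:  v_{6} + v_{7} = v_{9} + v_{11}  ⟹  sig = (2;(1,1))
  P={7,10}:  v_{7} + v_{10} = v_{8} + v_{11}  ⟹  sig = (2;(1,1))
  P={3,10}:  v_{3} + v_{10} = v_{7} + v_{11} + v_{12}  ⟹  sig = (2;(1,1,1))
  P={2,6}:  v_{2} + v_{6} = 2·v_{9} + v_{11} + v_{12}  ⟹  sig = (2;(1,1,2))
  P={4,10}:  v_{4} + v_{10} = v_{1} + 2·v_{8} + v_{11}  ⟹  sig = (2;(1,1,2))
  P={3,4}:  v_{3} + v_{4} = v_{1} + 3·v_{7} + v_{12}  ⟹  sig = (2;(1,1,3))
  P={3,8}:  v_{3} + v_{8} = 2·v_{7} + v_{12}  ⟹  sig = (2;(1,2))
  P={3,6}:  v_{3} + v_{6} = 2·v_{9} + 2·v_{11} + v_{12}  ⟹  sig = (2;(1,2,2))
  P={1,7,8}:  v_{1} + v_{7} + v_{8} = v_{4}  ⟹  sig = (3;(1))
  P={7,9,12}:  v_{7} + v_{9} + v_{12} = v_{2}  ⟹  sig = (3;(1))
  P={8,9,11}:  v_{8} + v_{9} + v_{11} = v_{7}  ⟹  sig = (3;(1))
  P={1,3,5}:  v_{1} + v_{3} + v_{5} = v_{7} + v_{9}  ⟹  sig = (3;(1,1))
  P={1,2,8}:  v_{1} + v_{2} + v_{8} = v_{4} + v_{9} + v_{12}  ⟹  sig = (3;(1,1,1))
  P={1,2,5}:  v_{1} + v_{2} + v_{5} = v_{8} + 2·v_{9}  ⟹  sig = (3;(1,2))
  P={4,5,12}:  v_{4} + v_{5} + v_{12} = 2·v_{8} + v_{9}  ⟹  sig = (3;(1,2))
  P={4,9,11}:  v_{4} + v_{9} + v_{11} = v_{1} + 2·v_{7}  ⟹  sig = (3;(1,2))
  P={2,4,5}:  v_{2} + v_{4} + v_{5} = v_{7} + 2·v_{8} + 2·v_{9}  ⟹  sig = (3;(1,2,2))
  P={1,5,11,12}:  v_{1} + v_{5} + v_{11} + v_{12} = 0  ⟹  sig = (4;())
  P={1,5,7,12}:  v_{1} + v_{5} + v_{7} + v_{12} = v_{8} + v_{9}  ⟹  sig = (4;(1,1))

Hence PRS(X_Σ) =
[(2;()), (2;()), (2;(1)), (2;(1,1)), (2;(1,1)), (2;(1,1)), (2;(1,1)), (2;(1,1,1)), (2;(1,1,2)), (2;(1,1,2)), (2;(1,1,3)), (2;(1,2)), (2;(1,2,2)), (3;(1)), (3;(1)), (3;(1)), (3;(1,1)), (3;(1,1,1)), (3;(1,2)), (3;(1,2)), (3;(1,2)), (3;(1,2,2)), (4;()), (4;(1,1))]


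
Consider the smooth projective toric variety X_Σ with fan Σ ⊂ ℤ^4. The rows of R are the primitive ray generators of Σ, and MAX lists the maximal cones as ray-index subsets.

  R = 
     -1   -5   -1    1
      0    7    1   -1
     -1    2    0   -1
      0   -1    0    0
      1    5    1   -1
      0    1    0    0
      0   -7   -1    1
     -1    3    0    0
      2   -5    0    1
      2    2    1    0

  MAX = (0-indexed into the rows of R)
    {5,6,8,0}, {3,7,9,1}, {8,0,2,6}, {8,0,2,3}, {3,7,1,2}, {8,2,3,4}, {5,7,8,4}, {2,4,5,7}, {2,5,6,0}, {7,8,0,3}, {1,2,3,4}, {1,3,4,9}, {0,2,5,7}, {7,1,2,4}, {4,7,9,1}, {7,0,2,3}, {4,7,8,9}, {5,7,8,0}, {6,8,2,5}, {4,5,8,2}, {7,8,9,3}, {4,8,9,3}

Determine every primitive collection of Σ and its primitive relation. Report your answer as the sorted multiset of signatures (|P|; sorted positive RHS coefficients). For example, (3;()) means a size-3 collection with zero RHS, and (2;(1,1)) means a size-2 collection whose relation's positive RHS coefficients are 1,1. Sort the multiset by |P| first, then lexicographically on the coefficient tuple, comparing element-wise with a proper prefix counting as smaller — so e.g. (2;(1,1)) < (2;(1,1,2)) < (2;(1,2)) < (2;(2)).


Σ has 16 primitive collections:

  {0,4}:  v_{0} + v_{4} = 0 — sig = (2;())
  {1,6}:  v_{1} + v_{6} = 0 — sig = (2;())
  {3,5}:  v_{3} + v_{5} = 0 — sig = (2;())
  {1,8}:  v_{1} + v_{8} = v_{9} — sig = (2;(1))
  {6,9}:  v_{6} + v_{9} = v_{8} — sig = (2;(1))
  {0,1}:  v_{0} + v_{1} = v_{3} + v_{7} — sig = (2;(1,1))
  {1,5}:  v_{1} + v_{5} = v_{4} + v_{7} — sig = (2;(1,1))
  {2,9}:  v_{2} + v_{9} = v_{3} + v_{4} — sig = (2;(1,1))
  {6,7}:  v_{6} + v_{7} = v_{0} + v_{5} — sig = (2;(1,1))
  {0,9}:  v_{0} + v_{9} = v_{3} + v_{7} + v_{8} — sig = (2;(1,1,1))
  {3,6}:  v_{3} + v_{6} = v_{0} + v_{2} + v_{8} — sig = (2;(1,1,1))
  {4,6}:  v_{4} + v_{6} = v_{2} + v_{5} + v_{8} — sig = (2;(1,1,1))
  {5,9}:  v_{5} + v_{9} = v_{4} + v_{7} + v_{8} — sig = (2;(1,1,1))
  {2,7,8}:  v_{2} + v_{7} + v_{8} = 0 — sig = (3;())
  {3,4,7}:  v_{3} + v_{4} + v_{7} = v_{1} — sig = (3;(1))
  {0,2,5,8}:  v_{0} + v_{2} + v_{5} + v_{8} = v_{6} — sig = (4;(1))

Hence PRS(X_Σ) =
{ (2;()) ×3,  (2;(1)) ×2,  (2;(1,1)) ×4,  (2;(1,1,1)) ×4,  (3;()),  (3;(1)),  (4;(1)) }


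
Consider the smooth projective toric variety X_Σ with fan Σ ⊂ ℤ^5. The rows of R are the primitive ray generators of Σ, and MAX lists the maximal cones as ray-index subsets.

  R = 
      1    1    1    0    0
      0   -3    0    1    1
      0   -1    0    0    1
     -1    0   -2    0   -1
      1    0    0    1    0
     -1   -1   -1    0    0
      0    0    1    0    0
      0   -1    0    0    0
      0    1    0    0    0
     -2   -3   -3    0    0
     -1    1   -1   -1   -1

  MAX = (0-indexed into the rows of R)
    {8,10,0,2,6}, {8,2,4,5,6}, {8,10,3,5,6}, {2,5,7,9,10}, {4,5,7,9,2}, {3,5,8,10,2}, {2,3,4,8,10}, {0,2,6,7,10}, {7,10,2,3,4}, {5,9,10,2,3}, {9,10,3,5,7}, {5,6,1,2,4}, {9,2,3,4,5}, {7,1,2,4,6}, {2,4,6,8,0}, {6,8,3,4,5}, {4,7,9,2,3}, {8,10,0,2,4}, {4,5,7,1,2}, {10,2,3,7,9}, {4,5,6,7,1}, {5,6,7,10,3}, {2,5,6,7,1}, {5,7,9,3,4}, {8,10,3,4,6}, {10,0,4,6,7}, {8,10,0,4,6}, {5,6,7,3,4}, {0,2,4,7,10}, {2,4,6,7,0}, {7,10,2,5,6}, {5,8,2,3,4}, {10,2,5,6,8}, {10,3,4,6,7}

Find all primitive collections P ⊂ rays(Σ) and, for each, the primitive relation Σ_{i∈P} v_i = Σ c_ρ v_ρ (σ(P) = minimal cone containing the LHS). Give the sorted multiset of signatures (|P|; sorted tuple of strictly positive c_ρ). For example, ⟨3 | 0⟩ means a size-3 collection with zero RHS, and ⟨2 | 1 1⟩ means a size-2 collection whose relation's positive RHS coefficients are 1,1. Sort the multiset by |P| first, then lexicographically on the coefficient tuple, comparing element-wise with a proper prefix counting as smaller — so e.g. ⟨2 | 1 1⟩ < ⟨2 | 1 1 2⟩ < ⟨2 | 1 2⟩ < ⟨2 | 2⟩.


17 minimal non-faces of Δ(Σ) (on 11 rays):

  {0,5}:  v_{0} + v_{5} = 0  ⟹  sig = ⟨2 | 0⟩
  {7,8}:  v_{7} + v_{8} = 0  ⟹  sig = ⟨2 | 0⟩
  {0,3}:  v_{0} + v_{3} = v_{4} + v_{10}  ⟹  sig = ⟨2 | 1 1⟩
  {1,10}:  v_{1} + v_{10} = v_{5} + v_{7}  ⟹  sig = ⟨2 | 1 1⟩
  {0,9}:  v_{0} + v_{9} = v_{2} + v_{3} + v_{7}  ⟹  sig = ⟨2 | 1 1 1⟩
  {8,9}:  v_{8} + v_{9} = v_{2} + v_{3} + v_{5}  ⟹  sig = ⟨2 | 1 1 1⟩
  {0,1}:  v_{0} + v_{1} = v_{2} + v_{4} + v_{6} + v_{7}  ⟹  sig = ⟨2 | 1 1 1 1⟩
  {1,8}:  v_{1} + v_{8} = v_{2} + v_{4} + v_{5} + v_{6}  ⟹  sig = ⟨2 | 1 1 1 1⟩
  {1,3}:  v_{1} + v_{3} = v_{4} + 2·v_{5} + v_{7}  ⟹  sig = ⟨2 | 1 1 2⟩
  {1,9}:  v_{1} + v_{9} = v_{2} + v_{4} + 3·v_{5} + 2·v_{7}  ⟹  sig = ⟨2 | 1 1 2 3⟩
  {6,9}:  v_{6} + v_{9} = 2·v_{5} + v_{7}  ⟹  sig = ⟨2 | 1 2⟩
  {2,3,6}:  v_{2} + v_{3} + v_{6} = v_{5}  ⟹  sig = ⟨3 | 1⟩
  {4,5,10}:  v_{4} + v_{5} + v_{10} = v_{3}  ⟹  sig = ⟨3 | 1⟩
  {4,9,10}:  v_{4} + v_{9} + v_{10} = v_{2} + 2·v_{3} + v_{7}  ⟹  sig = ⟨3 | 1 1 2⟩
  {2,4,6,10}:  v_{2} + v_{4} + v_{6} + v_{10} = 0  ⟹  sig = ⟨4 | 0⟩
  {2,3,5,7}:  v_{2} + v_{3} + v_{5} + v_{7} = v_{9}  ⟹  sig = ⟨4 | 1⟩
  {2,4,5,6,7}:  v_{2} + v_{4} + v_{5} + v_{6} + v_{7} = v_{1}  ⟹  sig = ⟨5 | 1⟩

Signatures (|P|; sorted positive RHS coefficients), sorted:
[⟨2 | 0⟩, ⟨2 | 0⟩, ⟨2 | 1 1⟩, ⟨2 | 1 1⟩, ⟨2 | 1 1 1⟩, ⟨2 | 1 1 1⟩, ⟨2 | 1 1 1 1⟩, ⟨2 | 1 1 1 1⟩, ⟨2 | 1 1 2⟩, ⟨2 | 1 1 2 3⟩, ⟨2 | 1 2⟩, ⟨3 | 1⟩, ⟨3 | 1⟩, ⟨3 | 1 1 2⟩, ⟨4 | 0⟩, ⟨4 | 1⟩, ⟨5 | 1⟩]


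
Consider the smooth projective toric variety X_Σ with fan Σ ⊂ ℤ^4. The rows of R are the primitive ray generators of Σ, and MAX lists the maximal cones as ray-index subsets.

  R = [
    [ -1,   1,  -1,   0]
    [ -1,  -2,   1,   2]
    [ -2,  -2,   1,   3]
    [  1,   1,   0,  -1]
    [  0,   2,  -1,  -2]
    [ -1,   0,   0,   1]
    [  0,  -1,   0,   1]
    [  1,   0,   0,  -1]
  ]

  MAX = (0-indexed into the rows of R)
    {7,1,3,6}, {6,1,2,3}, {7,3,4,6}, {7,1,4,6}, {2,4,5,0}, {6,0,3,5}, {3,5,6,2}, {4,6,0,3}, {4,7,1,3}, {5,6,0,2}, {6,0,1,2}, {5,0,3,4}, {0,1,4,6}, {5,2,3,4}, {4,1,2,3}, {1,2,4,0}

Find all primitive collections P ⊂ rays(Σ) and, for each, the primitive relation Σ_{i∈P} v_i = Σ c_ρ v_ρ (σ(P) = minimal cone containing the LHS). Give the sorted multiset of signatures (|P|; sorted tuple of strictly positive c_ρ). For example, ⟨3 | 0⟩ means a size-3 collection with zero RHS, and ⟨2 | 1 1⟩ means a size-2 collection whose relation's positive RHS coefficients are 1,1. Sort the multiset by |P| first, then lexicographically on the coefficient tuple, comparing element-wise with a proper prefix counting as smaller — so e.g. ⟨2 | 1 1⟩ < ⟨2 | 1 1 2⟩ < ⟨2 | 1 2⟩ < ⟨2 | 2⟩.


Σ has 9 primitive collections:

  P = {5,7}:  v_{5} + v_{7} = 0  so sig = ⟨2 | 0⟩
  P = {1,5}:  v_{1} + v_{5} = v_{2}  so sig = ⟨2 | 1⟩
  P = {2,7}:  v_{2} + v_{7} = v_{1}  so sig = ⟨2 | 1⟩
  P = {0,7}:  v_{0} + v_{7} = v_{4} + v_{6}  so sig = ⟨2 | 1 1⟩
  P = {0,1,3}:  v_{0} + v_{1} + v_{3} = v_{5}  so sig = ⟨3 | 1⟩
  P = {4,5,6}:  v_{4} + v_{5} + v_{6} = v_{0}  so sig = ⟨3 | 1⟩
  P = {2,4,6}:  v_{2} + v_{4} + v_{6} = v_{0} + v_{1}  so sig = ⟨3 | 1 1⟩
  P = {0,2,3}:  v_{0} + v_{2} + v_{3} = 2·v_{5}  so sig = ⟨3 | 2⟩
  P = {1,3,4,6}:  v_{1} + v_{3} + v_{4} + v_{6} = 0  so sig = ⟨4 | 0⟩

Signatures (|P|; sorted positive RHS coefficients), sorted:
    ⟨2 | 0⟩
    ⟨2 | 1⟩
    ⟨2 | 1⟩
    ⟨2 | 1 1⟩
    ⟨3 | 1⟩
    ⟨3 | 1⟩
    ⟨3 | 1 1⟩
    ⟨3 | 2⟩
    ⟨4 | 0⟩


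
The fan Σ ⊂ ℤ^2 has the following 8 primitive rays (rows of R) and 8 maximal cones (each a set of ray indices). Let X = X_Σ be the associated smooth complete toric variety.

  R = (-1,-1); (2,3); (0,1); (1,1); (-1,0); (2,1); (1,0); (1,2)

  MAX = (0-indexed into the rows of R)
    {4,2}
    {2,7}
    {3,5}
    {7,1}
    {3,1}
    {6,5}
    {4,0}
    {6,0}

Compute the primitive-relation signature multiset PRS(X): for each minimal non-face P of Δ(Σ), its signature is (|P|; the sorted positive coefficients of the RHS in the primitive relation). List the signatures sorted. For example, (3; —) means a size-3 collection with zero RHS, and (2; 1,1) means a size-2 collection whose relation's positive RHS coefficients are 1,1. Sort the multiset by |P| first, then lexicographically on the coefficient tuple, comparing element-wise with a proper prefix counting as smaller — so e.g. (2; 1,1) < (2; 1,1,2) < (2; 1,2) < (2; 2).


Primitive collections (20):

  P={0,3}:  v_{0} + v_{3} = 0  ⇒ sig = (2; —)
  P={4,6}:  v_{4} + v_{6} = 0  ⇒ sig = (2; —)
  P={0,1}:  v_{0} + v_{1} = v_{7}  ⇒ sig = (2; 1)
  P={0,2}:  v_{0} + v_{2} = v_{4}  ⇒ sig = (2; 1)
  P={0,5}:  v_{0} + v_{5} = v_{6}  ⇒ sig = (2; 1)
  P={0,7}:  v_{0} + v_{7} = v_{2}  ⇒ sig = (2; 1)
  P={2,3}:  v_{2} + v_{3} = v_{7}  ⇒ sig = (2; 1)
  P={2,6}:  v_{2} + v_{6} = v_{3}  ⇒ sig = (2; 1)
  P={3,4}:  v_{3} + v_{4} = v_{2}  ⇒ sig = (2; 1)
  P={3,6}:  v_{3} + v_{6} = v_{5}  ⇒ sig = (2; 1)
  P={3,7}:  v_{3} + v_{7} = v_{1}  ⇒ sig = (2; 1)
  P={4,5}:  v_{4} + v_{5} = v_{3}  ⇒ sig = (2; 1)
  P={1,4}:  v_{1} + v_{4} = v_{2} + v_{7}  ⇒ sig = (2; 1,1)
  P={1,2}:  v_{1} + v_{2} = 2·v_{7}  ⇒ sig = (2; 2)
  P={2,5}:  v_{2} + v_{5} = 2·v_{3}  ⇒ sig = (2; 2)
  P={4,7}:  v_{4} + v_{7} = 2·v_{2}  ⇒ sig = (2; 2)
  P={6,7}:  v_{6} + v_{7} = 2·v_{3}  ⇒ sig = (2; 2)
  P={1,6}:  v_{1} + v_{6} = 3·v_{3}  ⇒ sig = (2; 3)
  P={5,7}:  v_{5} + v_{7} = 3·v_{3}  ⇒ sig = (2; 3)
  P={1,5}:  v_{1} + v_{5} = 4·v_{3}  ⇒ sig = (2; 4)

so the primitive-relation signature multiset is
[(2; —), (2; —), (2; 1), (2; 1), (2; 1), (2; 1), (2; 1), (2; 1), (2; 1), (2; 1), (2; 1), (2; 1), (2; 1,1), (2; 2), (2; 2), (2; 2), (2; 2), (2; 3), (2; 3), (2; 4)]


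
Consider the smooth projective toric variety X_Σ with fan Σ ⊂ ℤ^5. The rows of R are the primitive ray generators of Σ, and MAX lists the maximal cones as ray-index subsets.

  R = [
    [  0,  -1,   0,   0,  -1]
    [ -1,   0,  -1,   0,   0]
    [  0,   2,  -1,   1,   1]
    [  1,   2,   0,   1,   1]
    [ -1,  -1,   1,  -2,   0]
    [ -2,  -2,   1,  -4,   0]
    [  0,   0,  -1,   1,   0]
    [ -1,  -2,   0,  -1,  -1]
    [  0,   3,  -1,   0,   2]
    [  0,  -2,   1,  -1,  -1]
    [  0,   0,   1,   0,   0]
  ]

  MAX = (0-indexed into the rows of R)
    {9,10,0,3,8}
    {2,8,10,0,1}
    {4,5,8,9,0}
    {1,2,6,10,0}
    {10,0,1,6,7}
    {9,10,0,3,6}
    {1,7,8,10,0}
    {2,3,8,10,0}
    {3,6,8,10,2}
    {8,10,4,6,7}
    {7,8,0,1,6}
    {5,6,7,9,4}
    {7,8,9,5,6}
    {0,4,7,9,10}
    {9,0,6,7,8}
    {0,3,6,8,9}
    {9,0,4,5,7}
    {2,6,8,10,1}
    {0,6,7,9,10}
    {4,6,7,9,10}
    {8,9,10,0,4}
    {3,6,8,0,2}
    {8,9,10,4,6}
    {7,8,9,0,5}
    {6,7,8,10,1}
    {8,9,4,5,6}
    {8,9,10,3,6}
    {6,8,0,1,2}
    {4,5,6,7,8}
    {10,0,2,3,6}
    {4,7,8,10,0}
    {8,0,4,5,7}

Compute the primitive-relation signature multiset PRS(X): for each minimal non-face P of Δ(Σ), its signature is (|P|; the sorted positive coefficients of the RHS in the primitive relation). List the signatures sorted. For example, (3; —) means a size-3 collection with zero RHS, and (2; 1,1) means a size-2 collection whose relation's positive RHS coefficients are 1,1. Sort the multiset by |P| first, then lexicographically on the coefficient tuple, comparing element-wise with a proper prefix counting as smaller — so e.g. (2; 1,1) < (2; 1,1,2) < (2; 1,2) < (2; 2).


Primitive collections (17):

  P={2,9}:  v_{2} + v_{9} = 0 — sig = (2; —)
  P={3,7}:  v_{3} + v_{7} = 0 — sig = (2; —)
  P={1,3}:  v_{1} + v_{3} = v_{2} — sig = (2; 1)
  P={1,9}:  v_{1} + v_{9} = v_{7} — sig = (2; 1)
  P={2,7}:  v_{2} + v_{7} = v_{1} — sig = (2; 1)
  P={2,4}:  v_{2} + v_{4} = v_{7} + v_{8} + v_{10} — sig = (2; 1,1,1)
  P={2,5}:  v_{2} + v_{5} = v_{4} + v_{7} + v_{8} — sig = (2; 1,1,1)
  P={3,4}:  v_{3} + v_{4} = v_{8} + v_{9} + v_{10} — sig = (2; 1,1,1)
  P={3,5}:  v_{3} + v_{5} = v_{4} + v_{8} + v_{9} — sig = (2; 1,1,1)
  P={1,4}:  v_{1} + v_{4} = 2·v_{7} + v_{8} + v_{10} — sig = (2; 1,1,2)
  P={1,5}:  v_{1} + v_{5} = v_{4} + 2·v_{7} + v_{8} — sig = (2; 1,1,2)
  P={5,10}:  v_{5} + v_{10} = 2·v_{4} — sig = (2; 2)
  P={0,4,6}:  v_{0} + v_{4} + v_{6} = v_{7} — sig = (3; 1)
  P={0,5,6}:  v_{0} + v_{5} + v_{6} = 2·v_{7} + v_{8} + v_{9} — sig = (3; 1,1,2)
  P={0,6,8,10}:  v_{0} + v_{6} + v_{8} + v_{10} = v_{2} — sig = (4; 1)
  P={4,7,8,9}:  v_{4} + v_{7} + v_{8} + v_{9} = v_{5} — sig = (4; 1)
  P={7,8,9,10}:  v_{7} + v_{8} + v_{9} + v_{10} = v_{4} — sig = (4; 1)

Signatures (|P|; sorted positive RHS coefficients), sorted:
    (2; —)
    (2; —)
    (2; 1)
    (2; 1)
    (2; 1)
    (2; 1,1,1)
    (2; 1,1,1)
    (2; 1,1,1)
    (2; 1,1,1)
    (2; 1,1,2)
    (2; 1,1,2)
    (2; 2)
    (3; 1)
    (3; 1,1,2)
    (4; 1)
    (4; 1)
    (4; 1)


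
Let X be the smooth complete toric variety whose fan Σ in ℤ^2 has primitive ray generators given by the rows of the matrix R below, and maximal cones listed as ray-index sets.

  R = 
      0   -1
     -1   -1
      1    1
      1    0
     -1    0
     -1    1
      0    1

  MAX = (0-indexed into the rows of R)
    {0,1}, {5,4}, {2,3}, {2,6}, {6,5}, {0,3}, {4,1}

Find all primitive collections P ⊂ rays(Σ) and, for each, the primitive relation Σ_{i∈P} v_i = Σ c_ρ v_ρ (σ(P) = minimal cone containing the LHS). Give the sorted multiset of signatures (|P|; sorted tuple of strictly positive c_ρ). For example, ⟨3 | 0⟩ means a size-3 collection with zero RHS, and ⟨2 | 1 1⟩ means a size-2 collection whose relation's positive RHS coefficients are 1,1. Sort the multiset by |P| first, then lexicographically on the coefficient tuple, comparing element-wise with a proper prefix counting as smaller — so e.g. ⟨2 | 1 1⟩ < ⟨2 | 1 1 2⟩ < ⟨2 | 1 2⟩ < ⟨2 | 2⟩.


Σ has 14 primitive collections:

  P = {0,6}:  v_{0} + v_{6} = 0  →  sig = ⟨2 | 0⟩
  P = {1,2}:  v_{1} + v_{2} = 0  →  sig = ⟨2 | 0⟩
  P = {3,4}:  v_{3} + v_{4} = 0  →  sig = ⟨2 | 0⟩
  P = {0,2}:  v_{0} + v_{2} = v_{3}  →  sig = ⟨2 | 1⟩
  P = {0,4}:  v_{0} + v_{4} = v_{1}  →  sig = ⟨2 | 1⟩
  P = {0,5}:  v_{0} + v_{5} = v_{4}  →  sig = ⟨2 | 1⟩
  P = {1,3}:  v_{1} + v_{3} = v_{0}  →  sig = ⟨2 | 1⟩
  P = {1,6}:  v_{1} + v_{6} = v_{4}  →  sig = ⟨2 | 1⟩
  P = {2,4}:  v_{2} + v_{4} = v_{6}  →  sig = ⟨2 | 1⟩
  P = {3,5}:  v_{3} + v_{5} = v_{6}  →  sig = ⟨2 | 1⟩
  P = {3,6}:  v_{3} + v_{6} = v_{2}  →  sig = ⟨2 | 1⟩
  P = {4,6}:  v_{4} + v_{6} = v_{5}  →  sig = ⟨2 | 1⟩
  P = {1,5}:  v_{1} + v_{5} = 2·v_{4}  →  sig = ⟨2 | 2⟩
  P = {2,5}:  v_{2} + v_{5} = 2·v_{6}  →  sig = ⟨2 | 2⟩

so the primitive-relation signature multiset is
    |P|=2: 14 collections, coeffs (), (), (), (1), (1), (1), (1), (1), (1), (1), (1), (1), (2), (2)


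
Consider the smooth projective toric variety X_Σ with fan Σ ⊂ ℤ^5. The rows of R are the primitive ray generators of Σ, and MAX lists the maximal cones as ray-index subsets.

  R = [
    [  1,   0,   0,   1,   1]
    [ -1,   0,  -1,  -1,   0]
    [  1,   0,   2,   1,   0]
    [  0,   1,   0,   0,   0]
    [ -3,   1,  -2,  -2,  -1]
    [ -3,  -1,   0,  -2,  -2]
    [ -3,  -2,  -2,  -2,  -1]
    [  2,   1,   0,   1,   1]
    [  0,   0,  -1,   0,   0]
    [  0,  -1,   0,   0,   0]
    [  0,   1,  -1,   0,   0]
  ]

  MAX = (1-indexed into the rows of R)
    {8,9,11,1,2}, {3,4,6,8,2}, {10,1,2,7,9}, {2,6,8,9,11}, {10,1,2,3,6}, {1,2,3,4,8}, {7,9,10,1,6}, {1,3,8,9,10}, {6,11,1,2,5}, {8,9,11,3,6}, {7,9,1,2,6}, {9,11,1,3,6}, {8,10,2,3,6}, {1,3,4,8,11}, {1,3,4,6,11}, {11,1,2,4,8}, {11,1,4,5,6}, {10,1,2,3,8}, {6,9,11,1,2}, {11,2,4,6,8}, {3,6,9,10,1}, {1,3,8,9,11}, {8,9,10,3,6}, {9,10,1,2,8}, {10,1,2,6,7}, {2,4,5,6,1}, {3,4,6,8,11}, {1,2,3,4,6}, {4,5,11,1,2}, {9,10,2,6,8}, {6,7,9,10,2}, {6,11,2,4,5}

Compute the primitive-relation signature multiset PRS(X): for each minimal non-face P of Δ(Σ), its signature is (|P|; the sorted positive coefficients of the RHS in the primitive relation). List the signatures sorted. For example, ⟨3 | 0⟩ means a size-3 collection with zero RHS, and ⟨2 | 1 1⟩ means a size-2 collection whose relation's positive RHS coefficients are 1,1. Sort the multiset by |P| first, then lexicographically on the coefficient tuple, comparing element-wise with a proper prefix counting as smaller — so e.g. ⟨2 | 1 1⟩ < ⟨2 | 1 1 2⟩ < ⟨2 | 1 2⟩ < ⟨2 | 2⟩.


The 17 primitive collections of Σ (r=11, n=5):

  • {4,10}:  v_{4} + v_{10} = 0 — sig = ⟨2 | 0⟩
  • {4,9}:  v_{4} + v_{9} = v_{11} — sig = ⟨2 | 1⟩
  • {10,11}:  v_{10} + v_{11} = v_{9} — sig = ⟨2 | 1⟩
  • {3,7}:  v_{3} + v_{7} = v_{1} + v_{6} + v_{10} — sig = ⟨2 | 1 1 1⟩
  • {5,8}:  v_{5} + v_{8} = v_{2} + v_{4} + v_{11} — sig = ⟨2 | 1 1 1⟩
  • {7,8}:  v_{7} + v_{8} = v_{2} + v_{9} + v_{10} — sig = ⟨2 | 1 1 1⟩
  • {4,7}:  v_{4} + v_{7} = v_{1} + v_{2} + v_{6} + v_{9} — sig = ⟨2 | 1 1 1 1⟩
  • {5,10}:  v_{5} + v_{10} = v_{1} + v_{2} + v_{6} + v_{11} — sig = ⟨2 | 1 1 1 1⟩
  • {5,9}:  v_{5} + v_{9} = v_{1} + v_{2} + v_{6} + 2·v_{11} — sig = ⟨2 | 1 1 1 2⟩
  • {7,11}:  v_{7} + v_{11} = v_{1} + v_{2} + v_{6} + 2·v_{9} — sig = ⟨2 | 1 1 1 2⟩
  • {3,5}:  v_{3} + v_{5} = v_{1} + 2·v_{4} + v_{6} — sig = ⟨2 | 1 1 2⟩
  • {5,7}:  v_{5} + v_{7} = 2·v_{1} + 2·v_{2} + 2·v_{6} + v_{9} + v_{11} — sig = ⟨2 | 1 1 2 2 2⟩
  • {1,6,8}:  v_{1} + v_{6} + v_{8} = 0 — sig = ⟨3 | 0⟩
  • {2,3,9}:  v_{2} + v_{3} + v_{9} = 0 — sig = ⟨3 | 0⟩
  • {2,3,11}:  v_{2} + v_{3} + v_{11} = v_{4} — sig = ⟨3 | 1⟩
  • {1,2,4,6,11}:  v_{1} + v_{2} + v_{4} + v_{6} + v_{11} = v_{5} — sig = ⟨5 | 1⟩
  • {1,2,6,9,10}:  v_{1} + v_{2} + v_{6} + v_{9} + v_{10} = v_{7} — sig = ⟨5 | 1⟩

Signatures (|P|; sorted positive RHS coefficients), sorted:
    |P|=2: 12 collections, coeffs (), (1), (1), (1,1,1), (1,1,1), (1,1,1), (1,1,1,1), (1,1,1,1), (1,1,1,2), (1,1,1,2), (1,1,2), (1,1,2,2,2)
    |P|=3: 3 collections, coeffs (), (), (1)
    |P|=5: 2 collections, coeffs (1), (1)


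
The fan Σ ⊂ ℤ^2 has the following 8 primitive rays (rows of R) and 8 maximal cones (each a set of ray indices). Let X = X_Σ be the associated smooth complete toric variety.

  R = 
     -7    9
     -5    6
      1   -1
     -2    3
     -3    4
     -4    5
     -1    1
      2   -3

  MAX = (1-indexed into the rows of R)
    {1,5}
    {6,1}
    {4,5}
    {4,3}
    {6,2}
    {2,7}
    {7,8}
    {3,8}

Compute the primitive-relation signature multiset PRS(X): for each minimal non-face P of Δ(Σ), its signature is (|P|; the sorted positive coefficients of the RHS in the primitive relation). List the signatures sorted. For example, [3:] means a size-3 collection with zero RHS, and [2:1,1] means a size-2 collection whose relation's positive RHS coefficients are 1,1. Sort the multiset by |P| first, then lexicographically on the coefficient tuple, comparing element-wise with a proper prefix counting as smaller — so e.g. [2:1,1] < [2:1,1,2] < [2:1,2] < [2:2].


The 20 primitive collections of Σ (r=8, n=2):

  • {3,7}:  v_{3} + v_{7} = 0 ; sig = [2:]
  • {4,8}:  v_{4} + v_{8} = 0 ; sig = [2:]
  • {1,8}:  v_{1} + v_{8} = v_{2} ; sig = [2:1]
  • {2,3}:  v_{2} + v_{3} = v_{6} ; sig = [2:1]
  • {2,4}:  v_{2} + v_{4} = v_{1} ; sig = [2:1]
  • {3,5}:  v_{3} + v_{5} = v_{4} ; sig = [2:1]
  • {3,6}:  v_{3} + v_{6} = v_{5} ; sig = [2:1]
  • {4,7}:  v_{4} + v_{7} = v_{5} ; sig = [2:1]
  • {5,6}:  v_{5} + v_{6} = v_{1} ; sig = [2:1]
  • {5,7}:  v_{5} + v_{7} = v_{6} ; sig = [2:1]
  • {5,8}:  v_{5} + v_{8} = v_{7} ; sig = [2:1]
  • {6,7}:  v_{6} + v_{7} = v_{2} ; sig = [2:1]
  • {1,3}:  v_{1} + v_{3} = 2·v_{5} ; sig = [2:2]
  • {1,7}:  v_{1} + v_{7} = 2·v_{6} ; sig = [2:2]
  • {2,5}:  v_{2} + v_{5} = 2·v_{6} ; sig = [2:2]
  • {4,6}:  v_{4} + v_{6} = 2·v_{5} ; sig = [2:2]
  • {6,8}:  v_{6} + v_{8} = 2·v_{7} ; sig = [2:2]
  • {1,2}:  v_{1} + v_{2} = 3·v_{6} ; sig = [2:3]
  • {1,4}:  v_{1} + v_{4} = 3·v_{5} ; sig = [2:3]
  • {2,8}:  v_{2} + v_{8} = 3·v_{7} ; sig = [2:3]

Hence PRS(X_Σ) =
[[2:], [2:], [2:1], [2:1], [2:1], [2:1], [2:1], [2:1], [2:1], [2:1], [2:1], [2:1], [2:2], [2:2], [2:2], [2:2], [2:2], [2:3], [2:3], [2:3]]


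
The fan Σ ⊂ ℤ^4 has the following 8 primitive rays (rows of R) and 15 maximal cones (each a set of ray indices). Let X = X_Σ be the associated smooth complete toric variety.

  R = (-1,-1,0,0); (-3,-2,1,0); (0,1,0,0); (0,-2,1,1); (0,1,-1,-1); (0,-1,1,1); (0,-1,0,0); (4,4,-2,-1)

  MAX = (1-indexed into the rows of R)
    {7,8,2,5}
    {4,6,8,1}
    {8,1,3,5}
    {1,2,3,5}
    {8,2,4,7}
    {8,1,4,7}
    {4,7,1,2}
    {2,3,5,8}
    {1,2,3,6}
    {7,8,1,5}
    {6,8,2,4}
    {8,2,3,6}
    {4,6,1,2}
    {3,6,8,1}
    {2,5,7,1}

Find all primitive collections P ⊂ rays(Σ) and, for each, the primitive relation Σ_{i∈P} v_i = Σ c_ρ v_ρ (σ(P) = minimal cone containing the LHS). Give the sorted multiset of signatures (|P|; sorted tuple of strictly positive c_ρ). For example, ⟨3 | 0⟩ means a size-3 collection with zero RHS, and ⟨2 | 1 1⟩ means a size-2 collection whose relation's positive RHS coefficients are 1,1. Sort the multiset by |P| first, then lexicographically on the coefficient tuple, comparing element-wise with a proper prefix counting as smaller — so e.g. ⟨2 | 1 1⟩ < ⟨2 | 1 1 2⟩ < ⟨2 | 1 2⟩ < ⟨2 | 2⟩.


6 collections generate NE(X_Σ); each relation:

  P={3,7}:  v_{3} + v_{7} = 0  ⇒ sig = ⟨2 | 0⟩
  P={5,6}:  v_{5} + v_{6} = 0  ⇒ sig = ⟨2 | 0⟩
  P={3,4}:  v_{3} + v_{4} = v_{6}  ⇒ sig = ⟨2 | 1⟩
  P={4,5}:  v_{4} + v_{5} = v_{7}  ⇒ sig = ⟨2 | 1⟩
  P={6,7}:  v_{6} + v_{7} = v_{4}  ⇒ sig = ⟨2 | 1⟩
  P={1,2,8}:  v_{1} + v_{2} + v_{8} = v_{5}  ⇒ sig = ⟨3 | 1⟩

Hence PRS(X_Σ) =
    ⟨2 | 0⟩
    ⟨2 | 0⟩
    ⟨2 | 1⟩
    ⟨2 | 1⟩
    ⟨2 | 1⟩
    ⟨3 | 1⟩


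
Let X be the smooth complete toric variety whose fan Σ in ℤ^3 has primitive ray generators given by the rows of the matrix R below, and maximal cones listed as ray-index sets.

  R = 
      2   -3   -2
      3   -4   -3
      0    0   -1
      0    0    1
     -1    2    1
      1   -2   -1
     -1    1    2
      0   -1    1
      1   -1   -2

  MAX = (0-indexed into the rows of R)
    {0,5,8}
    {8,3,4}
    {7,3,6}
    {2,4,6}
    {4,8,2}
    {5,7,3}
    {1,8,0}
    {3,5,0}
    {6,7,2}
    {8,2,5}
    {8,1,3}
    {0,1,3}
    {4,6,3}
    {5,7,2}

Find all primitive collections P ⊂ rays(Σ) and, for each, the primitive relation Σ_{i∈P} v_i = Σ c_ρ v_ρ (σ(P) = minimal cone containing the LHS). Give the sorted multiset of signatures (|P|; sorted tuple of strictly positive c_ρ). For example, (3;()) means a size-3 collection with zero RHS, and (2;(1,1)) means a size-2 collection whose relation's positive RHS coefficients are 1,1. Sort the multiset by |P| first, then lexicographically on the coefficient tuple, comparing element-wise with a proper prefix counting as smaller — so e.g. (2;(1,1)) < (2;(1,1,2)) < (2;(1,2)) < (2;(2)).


Δ(Σ) — 9 vertices, 17 min non-faces:

  P={2,3}:  v_{2} + v_{3} = 0  ⇒ sig = (2;())
  P={4,5}:  v_{4} + v_{5} = 0  ⇒ sig = (2;())
  P={6,8}:  v_{6} + v_{8} = 0  ⇒ sig = (2;())
  P={4,7}:  v_{4} + v_{7} = v_{6}  ⇒ sig = (2;(1))
  P={5,6}:  v_{5} + v_{6} = v_{7}  ⇒ sig = (2;(1))
  P={7,8}:  v_{7} + v_{8} = v_{5}  ⇒ sig = (2;(1))
  P={0,2}:  v_{0} + v_{2} = v_{5} + v_{8}  ⇒ sig = (2;(1,1))
  P={0,4}:  v_{0} + v_{4} = v_{3} + v_{8}  ⇒ sig = (2;(1,1))
  P={0,6}:  v_{0} + v_{6} = v_{3} + v_{5}  ⇒ sig = (2;(1,1))
  P={1,2}:  v_{1} + v_{2} = v_{0} + v_{8}  ⇒ sig = (2;(1,1))
  P={1,6}:  v_{1} + v_{6} = v_{0} + v_{3}  ⇒ sig = (2;(1,1))
  P={1,7}:  v_{1} + v_{7} = v_{0} + v_{3} + v_{5}  ⇒ sig = (2;(1,1,1))
  P={0,7}:  v_{0} + v_{7} = v_{3} + 2·v_{5}  ⇒ sig = (2;(1,2))
  P={1,5}:  v_{1} + v_{5} = 2·v_{0}  ⇒ sig = (2;(2))
  P={1,4}:  v_{1} + v_{4} = 2·v_{3} + 2·v_{8}  ⇒ sig = (2;(2,2))
  P={0,3,8}:  v_{0} + v_{3} + v_{8} = v_{1}  ⇒ sig = (3;(1))
  P={3,5,8}:  v_{3} + v_{5} + v_{8} = v_{0}  ⇒ sig = (3;(1))

Signatures (|P|; sorted positive RHS coefficients), sorted:
    (2;())
    (2;())
    (2;())
    (2;(1))
    (2;(1))
    (2;(1))
    (2;(1,1))
    (2;(1,1))
    (2;(1,1))
    (2;(1,1))
    (2;(1,1))
    (2;(1,1,1))
    (2;(1,2))
    (2;(2))
    (2;(2,2))
    (3;(1))
    (3;(1))


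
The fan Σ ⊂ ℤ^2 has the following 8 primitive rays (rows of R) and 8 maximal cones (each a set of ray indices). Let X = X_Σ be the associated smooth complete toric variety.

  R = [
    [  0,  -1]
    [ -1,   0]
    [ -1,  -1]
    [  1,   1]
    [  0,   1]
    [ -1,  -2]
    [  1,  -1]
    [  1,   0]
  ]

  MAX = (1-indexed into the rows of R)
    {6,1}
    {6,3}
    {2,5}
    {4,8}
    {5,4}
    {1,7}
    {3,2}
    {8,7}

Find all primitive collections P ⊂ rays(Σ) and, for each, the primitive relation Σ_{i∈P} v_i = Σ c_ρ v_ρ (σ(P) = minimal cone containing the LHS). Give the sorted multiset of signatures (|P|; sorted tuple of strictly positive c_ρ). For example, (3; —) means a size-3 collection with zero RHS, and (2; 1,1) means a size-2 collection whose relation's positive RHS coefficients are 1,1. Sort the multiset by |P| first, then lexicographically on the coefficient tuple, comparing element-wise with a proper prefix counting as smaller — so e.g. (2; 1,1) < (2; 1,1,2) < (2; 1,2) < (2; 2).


Primitive collections (20):

  P = {1,5}:  v_{1} + v_{5} = 0 ; sig = (2; —)
  P = {2,8}:  v_{2} + v_{8} = 0 ; sig = (2; —)
  P = {3,4}:  v_{3} + v_{4} = 0 ; sig = (2; —)
  P = {1,2}:  v_{1} + v_{2} = v_{3} ; sig = (2; 1)
  P = {1,3}:  v_{1} + v_{3} = v_{6} ; sig = (2; 1)
  P = {1,4}:  v_{1} + v_{4} = v_{8} ; sig = (2; 1)
  P = {1,8}:  v_{1} + v_{8} = v_{7} ; sig = (2; 1)
  P = {2,4}:  v_{2} + v_{4} = v_{5} ; sig = (2; 1)
  P = {2,7}:  v_{2} + v_{7} = v_{1} ; sig = (2; 1)
  P = {3,5}:  v_{3} + v_{5} = v_{2} ; sig = (2; 1)
  P = {3,8}:  v_{3} + v_{8} = v_{1} ; sig = (2; 1)
  P = {4,6}:  v_{4} + v_{6} = v_{1} ; sig = (2; 1)
  P = {5,6}:  v_{5} + v_{6} = v_{3} ; sig = (2; 1)
  P = {5,7}:  v_{5} + v_{7} = v_{8} ; sig = (2; 1)
  P = {5,8}:  v_{5} + v_{8} = v_{4} ; sig = (2; 1)
  P = {2,6}:  v_{2} + v_{6} = 2·v_{3} ; sig = (2; 2)
  P = {3,7}:  v_{3} + v_{7} = 2·v_{1} ; sig = (2; 2)
  P = {4,7}:  v_{4} + v_{7} = 2·v_{8} ; sig = (2; 2)
  P = {6,8}:  v_{6} + v_{8} = 2·v_{1} ; sig = (2; 2)
  P = {6,7}:  v_{6} + v_{7} = 3·v_{1} ; sig = (2; 3)

Hence PRS(X_Σ) =
    |P|=2: 20 collections, coeffs (), (), (), (1), (1), (1), (1), (1), (1), (1), (1), (1), (1), (1), (1), (2), (2), (2), (2), (3)


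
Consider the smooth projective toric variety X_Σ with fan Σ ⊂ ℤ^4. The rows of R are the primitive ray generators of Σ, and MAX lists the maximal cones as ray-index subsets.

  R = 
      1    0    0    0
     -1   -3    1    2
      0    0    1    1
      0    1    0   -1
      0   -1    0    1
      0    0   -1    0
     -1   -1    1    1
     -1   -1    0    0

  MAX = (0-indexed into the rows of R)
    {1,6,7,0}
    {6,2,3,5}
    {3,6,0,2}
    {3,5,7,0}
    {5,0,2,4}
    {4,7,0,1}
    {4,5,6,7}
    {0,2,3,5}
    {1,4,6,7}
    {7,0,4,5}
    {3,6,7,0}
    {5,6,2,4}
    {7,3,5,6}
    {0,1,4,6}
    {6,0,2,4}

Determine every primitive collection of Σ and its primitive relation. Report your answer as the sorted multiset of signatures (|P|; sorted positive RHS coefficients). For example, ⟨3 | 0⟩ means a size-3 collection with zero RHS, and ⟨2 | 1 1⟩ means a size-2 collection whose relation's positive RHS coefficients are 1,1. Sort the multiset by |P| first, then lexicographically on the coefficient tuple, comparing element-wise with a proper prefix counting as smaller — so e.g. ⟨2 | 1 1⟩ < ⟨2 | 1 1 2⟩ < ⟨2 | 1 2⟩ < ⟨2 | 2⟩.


Σ has 7 primitive collections:

  • {3,4}:  v_{3} + v_{4} = 0  so sig = ⟨2 | 0⟩
  • {2,7}:  v_{2} + v_{7} = v_{6}  so sig = ⟨2 | 1⟩
  • {1,3}:  v_{1} + v_{3} = v_{0} + v_{6} + v_{7}  so sig = ⟨2 | 1 1 1⟩
  • {1,2}:  v_{1} + v_{2} = v_{0} + v_{4} + 2·v_{6}  so sig = ⟨2 | 1 1 2⟩
  • {1,5}:  v_{1} + v_{5} = 2·v_{4} + v_{7}  so sig = ⟨2 | 1 2⟩
  • {0,5,6}:  v_{0} + v_{5} + v_{6} = v_{4}  so sig = ⟨3 | 1⟩
  • {0,4,6,7}:  v_{0} + v_{4} + v_{6} + v_{7} = v_{1}  so sig = ⟨4 | 1⟩

so the primitive-relation signature multiset is
    |P|=2: 5 collections, coeffs (), (1), (1,1,1), (1,1,2), (1,2)
    |P|=3: 1 collection, coeffs (1)
    |P|=4: 1 collection, coeffs (1)


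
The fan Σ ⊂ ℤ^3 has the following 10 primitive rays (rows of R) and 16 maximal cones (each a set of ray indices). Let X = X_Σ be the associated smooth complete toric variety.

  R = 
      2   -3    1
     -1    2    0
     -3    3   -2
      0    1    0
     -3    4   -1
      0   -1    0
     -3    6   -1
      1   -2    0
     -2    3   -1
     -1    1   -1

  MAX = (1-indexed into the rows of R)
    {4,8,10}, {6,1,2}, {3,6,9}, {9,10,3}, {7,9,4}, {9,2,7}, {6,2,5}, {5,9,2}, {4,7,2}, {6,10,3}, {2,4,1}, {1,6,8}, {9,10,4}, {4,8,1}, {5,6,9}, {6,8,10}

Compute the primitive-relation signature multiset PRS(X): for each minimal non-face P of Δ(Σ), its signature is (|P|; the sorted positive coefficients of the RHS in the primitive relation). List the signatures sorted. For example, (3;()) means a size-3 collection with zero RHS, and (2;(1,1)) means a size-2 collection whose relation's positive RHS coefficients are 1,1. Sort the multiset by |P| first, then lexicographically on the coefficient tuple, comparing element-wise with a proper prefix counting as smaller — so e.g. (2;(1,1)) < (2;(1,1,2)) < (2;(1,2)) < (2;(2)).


24 collections generate NE(X_Σ); each relation:

  {1,9}:  v_{1} + v_{9} = 0  ⇒ sig = (2;())
  {2,8}:  v_{2} + v_{8} = 0  ⇒ sig = (2;())
  {4,6}:  v_{4} + v_{6} = 0  ⇒ sig = (2;())
  {1,10}:  v_{1} + v_{10} = v_{8}  ⇒ sig = (2;(1))
  {2,10}:  v_{2} + v_{10} = v_{9}  ⇒ sig = (2;(1))
  {8,9}:  v_{8} + v_{9} = v_{10}  ⇒ sig = (2;(1))
  {1,3}:  v_{1} + v_{3} = v_{6} + v_{10}  ⇒ sig = (2;(1,1))
  {1,5}:  v_{1} + v_{5} = v_{2} + v_{6}  ⇒ sig = (2;(1,1))
  {1,7}:  v_{1} + v_{7} = v_{2} + v_{4}  ⇒ sig = (2;(1,1))
  {3,4}:  v_{3} + v_{4} = v_{9} + v_{10}  ⇒ sig = (2;(1,1))
  {4,5}:  v_{4} + v_{5} = v_{2} + v_{9}  ⇒ sig = (2;(1,1))
  {5,8}:  v_{5} + v_{8} = v_{6} + v_{9}  ⇒ sig = (2;(1,1))
  {6,7}:  v_{6} + v_{7} = v_{2} + v_{9}  ⇒ sig = (2;(1,1))
  {7,8}:  v_{7} + v_{8} = v_{4} + v_{9}  ⇒ sig = (2;(1,1))
  {2,3}:  v_{2} + v_{3} = v_{6} + 2·v_{9}  ⇒ sig = (2;(1,2))
  {3,8}:  v_{3} + v_{8} = v_{6} + 2·v_{10}  ⇒ sig = (2;(1,2))
  {5,10}:  v_{5} + v_{10} = v_{6} + 2·v_{9}  ⇒ sig = (2;(1,2))
  {7,10}:  v_{7} + v_{10} = v_{4} + 2·v_{9}  ⇒ sig = (2;(1,2))
  {5,7}:  v_{5} + v_{7} = 2·v_{2} + 2·v_{9}  ⇒ sig = (2;(2,2))
  {3,5}:  v_{3} + v_{5} = 2·v_{6} + 3·v_{9}  ⇒ sig = (2;(2,3))
  {3,7}:  v_{3} + v_{7} = 3·v_{9}  ⇒ sig = (2;(3))
  {2,4,9}:  v_{2} + v_{4} + v_{9} = v_{7}  ⇒ sig = (3;(1))
  {2,6,9}:  v_{2} + v_{6} + v_{9} = v_{5}  ⇒ sig = (3;(1))
  {6,9,10}:  v_{6} + v_{9} + v_{10} = v_{3}  ⇒ sig = (3;(1))

Sorted signature multiset PRS(X):
[(2;()), (2;()), (2;()), (2;(1)), (2;(1)), (2;(1)), (2;(1,1)), (2;(1,1)), (2;(1,1)), (2;(1,1)), (2;(1,1)), (2;(1,1)), (2;(1,1)), (2;(1,1)), (2;(1,2)), (2;(1,2)), (2;(1,2)), (2;(1,2)), (2;(2,2)), (2;(2,3)), (2;(3)), (3;(1)), (3;(1)), (3;(1))]
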